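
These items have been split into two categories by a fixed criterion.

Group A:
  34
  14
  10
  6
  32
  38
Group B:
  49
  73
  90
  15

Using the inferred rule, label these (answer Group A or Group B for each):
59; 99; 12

'Group A' ⟺ even AND at most 38.

Group B, Group B, Group A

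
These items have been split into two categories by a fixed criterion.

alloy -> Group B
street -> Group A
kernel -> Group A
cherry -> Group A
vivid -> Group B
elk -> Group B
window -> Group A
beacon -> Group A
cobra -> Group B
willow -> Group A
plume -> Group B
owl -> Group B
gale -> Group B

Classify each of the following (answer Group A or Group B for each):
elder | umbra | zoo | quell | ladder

Group B, Group B, Group B, Group B, Group A

All 'Group A' examples share one property — length 6 — and every 'Group B' example lacks it.
elder → length 5 → Group B. umbra → length 5 → Group B. zoo → length 3 → Group B. quell → length 5 → Group B. ladder → length 6 → Group A.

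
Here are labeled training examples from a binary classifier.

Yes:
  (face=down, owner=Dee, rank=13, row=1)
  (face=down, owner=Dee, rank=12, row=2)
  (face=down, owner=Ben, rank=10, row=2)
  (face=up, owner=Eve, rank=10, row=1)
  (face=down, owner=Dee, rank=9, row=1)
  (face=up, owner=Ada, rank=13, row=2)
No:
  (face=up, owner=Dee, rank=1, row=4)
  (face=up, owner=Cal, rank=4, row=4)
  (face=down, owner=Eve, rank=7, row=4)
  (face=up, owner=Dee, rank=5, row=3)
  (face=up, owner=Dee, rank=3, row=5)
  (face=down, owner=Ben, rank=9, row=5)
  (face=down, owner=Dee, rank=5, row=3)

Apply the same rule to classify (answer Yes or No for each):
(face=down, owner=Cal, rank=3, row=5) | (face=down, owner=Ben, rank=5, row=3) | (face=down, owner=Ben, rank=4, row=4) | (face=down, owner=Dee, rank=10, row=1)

No, No, No, Yes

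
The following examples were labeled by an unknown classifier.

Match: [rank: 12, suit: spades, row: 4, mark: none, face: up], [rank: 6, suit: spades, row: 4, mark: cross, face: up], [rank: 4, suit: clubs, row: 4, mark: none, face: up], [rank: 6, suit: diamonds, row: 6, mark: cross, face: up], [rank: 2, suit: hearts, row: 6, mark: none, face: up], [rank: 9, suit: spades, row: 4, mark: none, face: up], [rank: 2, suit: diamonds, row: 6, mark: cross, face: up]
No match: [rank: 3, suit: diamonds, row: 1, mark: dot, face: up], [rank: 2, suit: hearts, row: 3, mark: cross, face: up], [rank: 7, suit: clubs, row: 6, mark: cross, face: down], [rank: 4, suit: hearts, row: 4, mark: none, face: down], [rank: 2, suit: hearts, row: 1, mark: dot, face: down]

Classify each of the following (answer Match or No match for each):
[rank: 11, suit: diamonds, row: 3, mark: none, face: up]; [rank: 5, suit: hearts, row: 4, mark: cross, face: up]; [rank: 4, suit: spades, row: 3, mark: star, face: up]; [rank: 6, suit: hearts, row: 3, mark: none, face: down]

No match, Match, No match, No match

All 'Match' examples share one property — face is up AND row ≥ 4 — and every 'No match' example lacks it.
[rank: 11, suit: diamonds, row: 3, mark: none, face: up]: face is up, row = 3, doesn't match → No match. [rank: 5, suit: hearts, row: 4, mark: cross, face: up]: face is up, row = 4, meets the rule → Match. [rank: 4, suit: spades, row: 3, mark: star, face: up]: face is up, row = 3, doesn't match → No match. [rank: 6, suit: hearts, row: 3, mark: none, face: down]: face is down, row = 3, doesn't match → No match.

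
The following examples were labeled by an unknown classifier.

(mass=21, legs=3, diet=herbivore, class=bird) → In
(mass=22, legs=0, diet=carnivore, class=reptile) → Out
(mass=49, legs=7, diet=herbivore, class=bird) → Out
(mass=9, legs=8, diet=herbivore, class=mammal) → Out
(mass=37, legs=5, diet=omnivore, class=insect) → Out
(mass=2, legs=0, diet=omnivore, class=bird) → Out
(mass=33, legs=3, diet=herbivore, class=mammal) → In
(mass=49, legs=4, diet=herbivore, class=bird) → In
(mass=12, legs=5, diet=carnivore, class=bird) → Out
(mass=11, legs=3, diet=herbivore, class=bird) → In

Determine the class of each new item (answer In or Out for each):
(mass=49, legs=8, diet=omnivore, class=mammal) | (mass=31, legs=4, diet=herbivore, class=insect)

One predicate separates the groups cleanly: diet is herbivore AND legs ≤ 4.
(mass=49, legs=8, diet=omnivore, class=mammal) → diet is omnivore, legs = 8 → Out. (mass=31, legs=4, diet=herbivore, class=insect) → diet is herbivore, legs = 4 → In.

Out, In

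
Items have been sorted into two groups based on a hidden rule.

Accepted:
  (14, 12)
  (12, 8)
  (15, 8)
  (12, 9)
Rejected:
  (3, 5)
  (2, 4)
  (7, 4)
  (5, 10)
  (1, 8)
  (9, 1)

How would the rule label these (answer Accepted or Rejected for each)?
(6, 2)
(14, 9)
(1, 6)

The rule appears to be: sum ≥ 20.
(6, 2): Rejected (6+2 = 8).
(14, 9): Accepted (14+9 = 23).
(1, 6): Rejected (1+6 = 7).

Rejected, Accepted, Rejected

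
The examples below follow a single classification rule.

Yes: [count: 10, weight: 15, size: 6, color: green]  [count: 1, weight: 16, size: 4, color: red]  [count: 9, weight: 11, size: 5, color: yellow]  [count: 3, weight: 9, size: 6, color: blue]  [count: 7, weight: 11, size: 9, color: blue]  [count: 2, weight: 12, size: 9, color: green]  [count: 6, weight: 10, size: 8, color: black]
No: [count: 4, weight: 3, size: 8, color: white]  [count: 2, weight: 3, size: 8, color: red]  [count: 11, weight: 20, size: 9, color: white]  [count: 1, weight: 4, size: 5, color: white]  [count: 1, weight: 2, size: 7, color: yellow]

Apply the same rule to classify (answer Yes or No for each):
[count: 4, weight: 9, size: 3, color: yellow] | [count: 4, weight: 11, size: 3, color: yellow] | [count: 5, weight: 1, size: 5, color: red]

One predicate separates the groups cleanly: count ≤ 10 AND weight ≥ 9.

Yes, Yes, No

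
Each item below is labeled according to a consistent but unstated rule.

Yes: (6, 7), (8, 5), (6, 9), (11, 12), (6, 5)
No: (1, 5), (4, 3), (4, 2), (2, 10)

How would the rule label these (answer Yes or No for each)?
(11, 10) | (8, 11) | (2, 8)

Yes, Yes, No

The common property of the 'Yes' items is: first ≥ 5. No 'No' item has it.
(11, 10) → first 11 → Yes.
(8, 11) → first 8 → Yes.
(2, 8) → first 2 → No.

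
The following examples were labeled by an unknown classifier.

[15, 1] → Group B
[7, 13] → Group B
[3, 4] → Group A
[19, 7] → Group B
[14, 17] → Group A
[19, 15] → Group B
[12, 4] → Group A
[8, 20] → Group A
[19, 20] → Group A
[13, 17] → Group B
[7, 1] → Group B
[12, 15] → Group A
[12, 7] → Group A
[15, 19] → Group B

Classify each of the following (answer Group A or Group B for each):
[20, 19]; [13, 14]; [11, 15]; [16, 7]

Rule: product is even. This holds for each 'Group A' example and fails for each 'Group B' one.
[20, 19]: 20·19 = 380 — passes, so Group A.
[13, 14]: 13·14 = 182 — passes, so Group A.
[11, 15]: 11·15 = 165 — fails this test, so Group B.
[16, 7]: 16·7 = 112 — passes, so Group A.

Group A, Group A, Group B, Group A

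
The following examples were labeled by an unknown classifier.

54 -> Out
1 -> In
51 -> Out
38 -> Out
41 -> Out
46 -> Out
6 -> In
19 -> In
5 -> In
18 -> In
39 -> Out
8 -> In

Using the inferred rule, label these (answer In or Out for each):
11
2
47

In, In, Out

One predicate separates the groups cleanly: at most 19.
11: 11 ≤ 19 — qualifies, so In.
2: 2 ≤ 19 — qualifies, so In.
47: 47 > 19 — doesn't qualify, so Out.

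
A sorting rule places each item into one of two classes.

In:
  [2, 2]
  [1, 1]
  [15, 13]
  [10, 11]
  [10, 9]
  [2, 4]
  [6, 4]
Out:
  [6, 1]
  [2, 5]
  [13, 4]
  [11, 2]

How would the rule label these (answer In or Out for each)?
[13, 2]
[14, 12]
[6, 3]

Out, In, Out

Every 'In' example satisfies: |first − second| ≤ 2. None of the 'Out' examples do.
[13, 2] — |13−2| = 11, hence Out.
[14, 12] — |14−12| = 2, hence In.
[6, 3] — |6−3| = 3, hence Out.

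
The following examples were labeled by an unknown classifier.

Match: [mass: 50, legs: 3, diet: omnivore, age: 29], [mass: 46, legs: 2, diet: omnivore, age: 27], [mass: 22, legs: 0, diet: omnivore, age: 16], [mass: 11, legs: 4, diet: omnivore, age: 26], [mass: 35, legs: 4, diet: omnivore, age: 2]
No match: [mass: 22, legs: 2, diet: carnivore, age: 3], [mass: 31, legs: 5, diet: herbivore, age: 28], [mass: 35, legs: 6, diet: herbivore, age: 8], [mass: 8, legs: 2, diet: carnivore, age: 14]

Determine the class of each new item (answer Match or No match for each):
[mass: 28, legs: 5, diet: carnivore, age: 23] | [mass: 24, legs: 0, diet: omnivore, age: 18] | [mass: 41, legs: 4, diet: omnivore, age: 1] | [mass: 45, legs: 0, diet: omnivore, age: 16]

All 'Match' examples share one property — diet is omnivore — and every 'No match' example lacks it.
[mass: 28, legs: 5, diet: carnivore, age: 23]: No match (diet is carnivore). [mass: 24, legs: 0, diet: omnivore, age: 18]: Match (diet is omnivore). [mass: 41, legs: 4, diet: omnivore, age: 1]: Match (diet is omnivore). [mass: 45, legs: 0, diet: omnivore, age: 16]: Match (diet is omnivore).

No match, Match, Match, Match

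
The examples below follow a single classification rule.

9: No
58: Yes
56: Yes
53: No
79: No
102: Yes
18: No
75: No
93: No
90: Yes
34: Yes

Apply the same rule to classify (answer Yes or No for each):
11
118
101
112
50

No, Yes, No, Yes, Yes

The pattern is that an item is 'Yes' exactly when: even AND at least 34.
11 — 11 is odd, 11 < 34, hence No.
118 — 118 is even, 118 ≥ 34, hence Yes.
101 — 101 is odd, 101 ≥ 34, hence No.
112 — 112 is even, 112 ≥ 34, hence Yes.
50 — 50 is even, 50 ≥ 34, hence Yes.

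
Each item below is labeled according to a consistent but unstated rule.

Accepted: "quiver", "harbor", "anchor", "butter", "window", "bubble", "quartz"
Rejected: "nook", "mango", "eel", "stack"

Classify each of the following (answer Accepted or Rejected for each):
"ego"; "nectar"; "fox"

The pattern is that an item is 'Accepted' exactly when: length 6.

Rejected, Accepted, Rejected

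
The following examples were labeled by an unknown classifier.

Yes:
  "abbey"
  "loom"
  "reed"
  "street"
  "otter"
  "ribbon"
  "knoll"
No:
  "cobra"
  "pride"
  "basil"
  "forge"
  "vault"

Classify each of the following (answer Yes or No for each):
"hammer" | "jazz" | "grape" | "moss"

One predicate separates the groups cleanly: has a double letter.
"hammer": Yes ('mm' doubled). "jazz": Yes ('zz' doubled). "grape": No (no doubled letter). "moss": Yes ('ss' doubled).

Yes, Yes, No, Yes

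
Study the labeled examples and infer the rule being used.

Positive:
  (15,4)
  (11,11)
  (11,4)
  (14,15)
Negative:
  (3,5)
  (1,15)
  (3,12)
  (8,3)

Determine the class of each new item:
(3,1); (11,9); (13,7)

Negative, Positive, Positive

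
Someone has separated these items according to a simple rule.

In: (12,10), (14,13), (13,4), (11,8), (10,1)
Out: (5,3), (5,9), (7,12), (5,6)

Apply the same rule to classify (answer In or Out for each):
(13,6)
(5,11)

In, Out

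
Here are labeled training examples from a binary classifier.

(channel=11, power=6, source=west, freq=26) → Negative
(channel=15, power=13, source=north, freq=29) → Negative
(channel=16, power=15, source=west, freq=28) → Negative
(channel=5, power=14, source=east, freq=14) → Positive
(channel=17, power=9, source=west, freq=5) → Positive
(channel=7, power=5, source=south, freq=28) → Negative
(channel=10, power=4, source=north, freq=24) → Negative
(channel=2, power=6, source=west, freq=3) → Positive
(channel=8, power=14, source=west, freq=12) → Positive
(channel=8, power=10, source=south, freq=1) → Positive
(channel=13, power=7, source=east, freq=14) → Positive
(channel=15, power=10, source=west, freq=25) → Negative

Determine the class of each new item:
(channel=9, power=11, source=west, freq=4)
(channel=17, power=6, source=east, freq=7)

Positive, Positive

The distinguishing property — freq ≤ 14 — holds for all the 'Positive' cases and none of the 'Negative' cases.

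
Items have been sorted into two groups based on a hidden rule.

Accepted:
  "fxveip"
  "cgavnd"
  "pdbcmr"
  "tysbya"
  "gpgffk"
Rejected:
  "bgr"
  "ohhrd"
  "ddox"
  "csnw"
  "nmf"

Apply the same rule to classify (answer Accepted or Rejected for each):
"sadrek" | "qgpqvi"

One predicate separates the groups cleanly: length 6.

Accepted, Accepted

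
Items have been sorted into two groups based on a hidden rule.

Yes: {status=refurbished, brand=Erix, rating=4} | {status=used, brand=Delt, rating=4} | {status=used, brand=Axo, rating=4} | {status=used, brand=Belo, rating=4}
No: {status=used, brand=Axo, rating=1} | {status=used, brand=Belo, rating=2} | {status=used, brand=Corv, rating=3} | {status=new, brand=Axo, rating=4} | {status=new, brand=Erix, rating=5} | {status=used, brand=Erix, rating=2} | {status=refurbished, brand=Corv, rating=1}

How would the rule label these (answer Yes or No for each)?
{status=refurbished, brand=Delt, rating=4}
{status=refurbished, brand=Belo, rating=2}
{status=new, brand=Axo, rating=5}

The classifier is using: status is not new AND rating = 4.
{status=refurbished, brand=Delt, rating=4}: Yes (status is refurbished, rating = 4). {status=refurbished, brand=Belo, rating=2}: No (status is refurbished, rating = 2). {status=new, brand=Axo, rating=5}: No (status is new, rating = 5).

Yes, No, No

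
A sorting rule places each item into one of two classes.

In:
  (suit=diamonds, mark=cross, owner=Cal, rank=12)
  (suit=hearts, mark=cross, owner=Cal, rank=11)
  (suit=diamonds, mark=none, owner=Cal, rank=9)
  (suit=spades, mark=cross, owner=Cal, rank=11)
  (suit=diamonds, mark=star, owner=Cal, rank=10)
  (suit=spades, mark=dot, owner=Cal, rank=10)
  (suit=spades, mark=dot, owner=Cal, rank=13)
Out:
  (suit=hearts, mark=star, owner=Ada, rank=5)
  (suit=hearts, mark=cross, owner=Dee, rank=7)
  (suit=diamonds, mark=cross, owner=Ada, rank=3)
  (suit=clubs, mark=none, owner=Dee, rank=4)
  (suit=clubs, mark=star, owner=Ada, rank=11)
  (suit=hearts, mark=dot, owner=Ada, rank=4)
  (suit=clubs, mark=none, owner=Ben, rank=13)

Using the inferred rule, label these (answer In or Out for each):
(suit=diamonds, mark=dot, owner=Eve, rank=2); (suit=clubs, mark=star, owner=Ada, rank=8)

Every 'In' example satisfies: owner is Cal. None of the 'Out' examples do.
(suit=diamonds, mark=dot, owner=Eve, rank=2) → owner is Eve → Out.
(suit=clubs, mark=star, owner=Ada, rank=8) → owner is Ada → Out.

Out, Out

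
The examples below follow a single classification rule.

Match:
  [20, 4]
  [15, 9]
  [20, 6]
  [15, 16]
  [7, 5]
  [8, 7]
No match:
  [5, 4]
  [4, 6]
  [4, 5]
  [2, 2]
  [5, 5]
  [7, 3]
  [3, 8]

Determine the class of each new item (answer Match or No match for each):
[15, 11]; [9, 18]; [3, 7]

Match, Match, No match

The pattern is that an item is 'Match' exactly when: sum ≥ 12.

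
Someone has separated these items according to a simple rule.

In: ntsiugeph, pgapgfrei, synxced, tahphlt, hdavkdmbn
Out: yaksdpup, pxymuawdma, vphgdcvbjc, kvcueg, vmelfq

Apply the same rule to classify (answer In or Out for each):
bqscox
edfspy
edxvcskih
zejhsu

A rule that fits every label: odd length — true of each 'In' example, false of each 'Out' one.

Out, Out, In, Out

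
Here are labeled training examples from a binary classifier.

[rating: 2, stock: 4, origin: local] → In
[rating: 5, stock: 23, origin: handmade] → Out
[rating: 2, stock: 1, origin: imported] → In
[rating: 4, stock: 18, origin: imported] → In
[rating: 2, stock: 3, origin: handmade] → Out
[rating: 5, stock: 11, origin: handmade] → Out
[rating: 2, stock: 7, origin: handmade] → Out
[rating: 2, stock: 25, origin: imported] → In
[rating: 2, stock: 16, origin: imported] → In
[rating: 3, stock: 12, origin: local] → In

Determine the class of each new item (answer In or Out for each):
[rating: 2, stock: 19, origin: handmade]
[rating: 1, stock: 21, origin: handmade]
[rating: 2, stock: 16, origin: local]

The simplest hypothesis consistent with all the labels is: origin is not handmade.
[rating: 2, stock: 19, origin: handmade]: origin is handmade — does not pass, so Out. [rating: 1, stock: 21, origin: handmade]: origin is handmade — does not pass, so Out. [rating: 2, stock: 16, origin: local]: origin is local — satisfies this, so In.

Out, Out, In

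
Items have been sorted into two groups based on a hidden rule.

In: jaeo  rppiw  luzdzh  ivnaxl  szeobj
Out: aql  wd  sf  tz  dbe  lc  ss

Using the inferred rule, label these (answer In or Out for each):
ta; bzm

The pattern is that an item is 'In' exactly when: length ≥ 4.
ta: Out (length 2).
bzm: Out (length 3).

Out, Out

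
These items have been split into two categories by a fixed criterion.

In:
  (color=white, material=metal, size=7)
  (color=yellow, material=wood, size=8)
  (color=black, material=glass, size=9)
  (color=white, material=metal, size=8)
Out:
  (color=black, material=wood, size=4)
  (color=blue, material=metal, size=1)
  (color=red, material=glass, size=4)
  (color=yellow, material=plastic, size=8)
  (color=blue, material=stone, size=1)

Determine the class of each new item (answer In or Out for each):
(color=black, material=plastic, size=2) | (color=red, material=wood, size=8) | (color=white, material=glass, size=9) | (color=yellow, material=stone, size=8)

One predicate separates the groups cleanly: material is not plastic AND size ≥ 7.
(color=black, material=plastic, size=2): material is plastic, size = 2, does not pass → Out.
(color=red, material=wood, size=8): material is wood, size = 8, satisfies this → In.
(color=white, material=glass, size=9): material is glass, size = 9, satisfies this → In.
(color=yellow, material=stone, size=8): material is stone, size = 8, satisfies this → In.

Out, In, In, In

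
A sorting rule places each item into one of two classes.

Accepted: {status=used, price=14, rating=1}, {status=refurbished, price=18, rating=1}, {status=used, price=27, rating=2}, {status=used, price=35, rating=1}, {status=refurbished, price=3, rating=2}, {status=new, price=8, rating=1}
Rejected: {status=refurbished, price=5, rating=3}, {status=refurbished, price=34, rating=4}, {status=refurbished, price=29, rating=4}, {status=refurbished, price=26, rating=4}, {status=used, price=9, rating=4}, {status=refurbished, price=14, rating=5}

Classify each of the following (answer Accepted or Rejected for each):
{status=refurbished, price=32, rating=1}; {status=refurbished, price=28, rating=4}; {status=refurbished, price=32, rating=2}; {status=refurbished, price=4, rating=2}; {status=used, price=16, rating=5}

Accepted, Rejected, Accepted, Accepted, Rejected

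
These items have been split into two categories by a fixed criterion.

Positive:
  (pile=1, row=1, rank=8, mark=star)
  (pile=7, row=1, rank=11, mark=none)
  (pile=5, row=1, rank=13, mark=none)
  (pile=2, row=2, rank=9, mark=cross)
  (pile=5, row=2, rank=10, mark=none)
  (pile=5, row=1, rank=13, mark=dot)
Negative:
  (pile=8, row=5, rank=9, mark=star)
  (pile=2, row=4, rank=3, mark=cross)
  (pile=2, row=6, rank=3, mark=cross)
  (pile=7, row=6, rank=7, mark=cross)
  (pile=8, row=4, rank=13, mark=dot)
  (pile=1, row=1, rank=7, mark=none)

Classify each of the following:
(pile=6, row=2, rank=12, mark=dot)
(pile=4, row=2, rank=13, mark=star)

A rule that fits every label: rank ≥ 8 AND row ≤ 2 — true of each 'Positive' example, false of each 'Negative' one.
(pile=6, row=2, rank=12, mark=dot): Positive (rank = 12, row = 2).
(pile=4, row=2, rank=13, mark=star): Positive (rank = 13, row = 2).

Positive, Positive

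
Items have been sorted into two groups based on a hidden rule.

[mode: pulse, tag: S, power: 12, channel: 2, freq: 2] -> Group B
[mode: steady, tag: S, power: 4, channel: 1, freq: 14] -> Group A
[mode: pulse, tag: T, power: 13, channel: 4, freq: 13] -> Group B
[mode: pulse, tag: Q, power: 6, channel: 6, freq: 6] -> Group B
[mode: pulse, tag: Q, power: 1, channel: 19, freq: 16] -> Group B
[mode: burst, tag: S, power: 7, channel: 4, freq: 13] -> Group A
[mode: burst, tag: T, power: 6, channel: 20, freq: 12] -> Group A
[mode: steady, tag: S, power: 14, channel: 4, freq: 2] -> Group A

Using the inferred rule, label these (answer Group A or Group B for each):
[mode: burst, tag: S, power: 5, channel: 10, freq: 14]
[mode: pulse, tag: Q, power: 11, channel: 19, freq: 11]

The common property of the 'Group A' items is: mode is not pulse. No 'Group B' item has it.

Group A, Group B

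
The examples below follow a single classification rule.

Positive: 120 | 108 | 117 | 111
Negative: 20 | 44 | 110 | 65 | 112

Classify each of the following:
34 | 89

Negative, Negative

A rule that fits every label: multiple of 3 — true of each 'Positive' example, false of each 'Negative' one.
34: Negative (34 = 3·11 + 1). 89: Negative (89 = 3·29 + 2).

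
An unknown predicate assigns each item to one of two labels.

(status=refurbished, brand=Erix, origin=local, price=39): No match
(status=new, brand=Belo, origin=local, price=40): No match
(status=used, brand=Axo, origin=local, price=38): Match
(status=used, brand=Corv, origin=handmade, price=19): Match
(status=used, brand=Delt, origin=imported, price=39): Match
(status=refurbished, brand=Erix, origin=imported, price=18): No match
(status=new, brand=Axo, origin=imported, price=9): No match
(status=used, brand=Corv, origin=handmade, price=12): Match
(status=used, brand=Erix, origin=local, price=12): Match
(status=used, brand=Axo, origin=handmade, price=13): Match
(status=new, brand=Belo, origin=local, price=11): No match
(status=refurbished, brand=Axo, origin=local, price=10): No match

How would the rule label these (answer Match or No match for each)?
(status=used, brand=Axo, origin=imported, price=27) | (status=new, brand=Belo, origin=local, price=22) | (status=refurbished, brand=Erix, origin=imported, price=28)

Match, No match, No match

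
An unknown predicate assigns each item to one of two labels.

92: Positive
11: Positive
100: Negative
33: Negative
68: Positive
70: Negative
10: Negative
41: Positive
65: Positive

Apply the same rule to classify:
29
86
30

Positive, Positive, Negative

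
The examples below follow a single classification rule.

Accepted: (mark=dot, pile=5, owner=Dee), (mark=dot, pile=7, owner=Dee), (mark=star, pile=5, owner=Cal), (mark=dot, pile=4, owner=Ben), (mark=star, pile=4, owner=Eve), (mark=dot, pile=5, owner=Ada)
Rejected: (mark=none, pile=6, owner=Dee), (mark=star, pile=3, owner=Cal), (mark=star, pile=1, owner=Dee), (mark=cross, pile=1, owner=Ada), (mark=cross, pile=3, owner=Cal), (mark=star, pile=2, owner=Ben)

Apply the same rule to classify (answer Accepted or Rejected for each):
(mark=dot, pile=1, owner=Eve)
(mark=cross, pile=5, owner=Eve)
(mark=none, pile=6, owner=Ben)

The simplest hypothesis consistent with all the labels is: pile ≥ 4 AND pile ≠ 6.
(mark=dot, pile=1, owner=Eve): pile = 1 — does not satisfy this, so Rejected. (mark=cross, pile=5, owner=Eve): pile = 5 — has this property, so Accepted. (mark=none, pile=6, owner=Ben): pile = 6 — does not satisfy this, so Rejected.

Rejected, Accepted, Rejected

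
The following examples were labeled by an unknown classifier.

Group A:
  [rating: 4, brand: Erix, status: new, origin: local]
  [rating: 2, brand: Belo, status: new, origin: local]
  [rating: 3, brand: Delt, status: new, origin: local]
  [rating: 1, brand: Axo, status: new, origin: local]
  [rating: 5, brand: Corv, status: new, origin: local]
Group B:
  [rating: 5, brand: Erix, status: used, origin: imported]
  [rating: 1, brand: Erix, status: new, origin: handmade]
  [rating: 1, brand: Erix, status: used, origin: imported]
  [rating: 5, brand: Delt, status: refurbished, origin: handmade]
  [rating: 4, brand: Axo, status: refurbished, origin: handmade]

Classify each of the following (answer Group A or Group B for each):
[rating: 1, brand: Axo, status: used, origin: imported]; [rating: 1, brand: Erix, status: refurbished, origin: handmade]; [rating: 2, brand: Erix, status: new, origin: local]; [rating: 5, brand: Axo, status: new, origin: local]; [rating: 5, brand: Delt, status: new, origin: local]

Group B, Group B, Group A, Group A, Group A

All 'Group A' examples share one property — origin is local — and every 'Group B' example lacks it.
Group B: [rating: 1, brand: Axo, status: used, origin: imported], since origin is imported.
Group B: [rating: 1, brand: Erix, status: refurbished, origin: handmade], since origin is handmade.
Group A: [rating: 2, brand: Erix, status: new, origin: local], since origin is local.
Group A: [rating: 5, brand: Axo, status: new, origin: local], since origin is local.
Group A: [rating: 5, brand: Delt, status: new, origin: local], since origin is local.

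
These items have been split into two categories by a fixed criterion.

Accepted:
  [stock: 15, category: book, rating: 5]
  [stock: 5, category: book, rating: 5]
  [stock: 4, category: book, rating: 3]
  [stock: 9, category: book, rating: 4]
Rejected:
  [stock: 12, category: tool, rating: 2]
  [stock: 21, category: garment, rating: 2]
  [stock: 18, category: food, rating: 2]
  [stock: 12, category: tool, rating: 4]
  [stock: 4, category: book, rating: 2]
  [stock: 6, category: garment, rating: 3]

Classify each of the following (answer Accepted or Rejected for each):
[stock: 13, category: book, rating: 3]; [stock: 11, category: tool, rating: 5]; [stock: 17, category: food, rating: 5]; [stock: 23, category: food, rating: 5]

One predicate separates the groups cleanly: category is book AND rating ≥ 3.

Accepted, Rejected, Rejected, Rejected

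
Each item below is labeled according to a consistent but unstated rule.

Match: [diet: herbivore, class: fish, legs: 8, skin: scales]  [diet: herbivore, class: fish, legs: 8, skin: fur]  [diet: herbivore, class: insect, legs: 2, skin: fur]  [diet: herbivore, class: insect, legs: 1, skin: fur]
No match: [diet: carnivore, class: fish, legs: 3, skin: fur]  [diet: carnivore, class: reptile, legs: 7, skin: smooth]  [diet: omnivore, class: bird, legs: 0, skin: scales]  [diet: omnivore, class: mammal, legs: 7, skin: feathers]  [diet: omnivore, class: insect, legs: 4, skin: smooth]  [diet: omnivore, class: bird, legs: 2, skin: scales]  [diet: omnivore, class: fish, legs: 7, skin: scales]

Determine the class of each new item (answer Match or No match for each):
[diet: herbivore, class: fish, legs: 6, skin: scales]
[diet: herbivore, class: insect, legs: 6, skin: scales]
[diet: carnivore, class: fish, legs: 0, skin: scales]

Match, Match, No match

A rule that fits every label: diet is herbivore — true of each 'Match' example, false of each 'No match' one.
Match: [diet: herbivore, class: fish, legs: 6, skin: scales], since diet is herbivore. Match: [diet: herbivore, class: insect, legs: 6, skin: scales], since diet is herbivore. No match: [diet: carnivore, class: fish, legs: 0, skin: scales], since diet is carnivore.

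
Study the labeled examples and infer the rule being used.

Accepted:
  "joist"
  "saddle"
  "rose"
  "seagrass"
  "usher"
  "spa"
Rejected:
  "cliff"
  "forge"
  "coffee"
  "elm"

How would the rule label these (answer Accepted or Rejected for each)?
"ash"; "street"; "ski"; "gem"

Accepted, Accepted, Accepted, Rejected

'Accepted' ⟺ contains 's'.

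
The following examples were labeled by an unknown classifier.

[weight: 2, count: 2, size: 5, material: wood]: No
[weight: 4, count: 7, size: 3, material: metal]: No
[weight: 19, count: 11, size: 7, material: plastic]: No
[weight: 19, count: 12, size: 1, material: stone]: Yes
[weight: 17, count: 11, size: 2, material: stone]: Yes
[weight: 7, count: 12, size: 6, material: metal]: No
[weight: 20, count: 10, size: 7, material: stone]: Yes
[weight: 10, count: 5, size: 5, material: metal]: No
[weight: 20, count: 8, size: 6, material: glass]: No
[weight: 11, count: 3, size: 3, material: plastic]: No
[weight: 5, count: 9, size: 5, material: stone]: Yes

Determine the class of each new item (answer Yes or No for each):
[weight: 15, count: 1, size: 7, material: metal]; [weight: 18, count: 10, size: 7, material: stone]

A rule that fits every label: material is stone — true of each 'Yes' example, false of each 'No' one.

No, Yes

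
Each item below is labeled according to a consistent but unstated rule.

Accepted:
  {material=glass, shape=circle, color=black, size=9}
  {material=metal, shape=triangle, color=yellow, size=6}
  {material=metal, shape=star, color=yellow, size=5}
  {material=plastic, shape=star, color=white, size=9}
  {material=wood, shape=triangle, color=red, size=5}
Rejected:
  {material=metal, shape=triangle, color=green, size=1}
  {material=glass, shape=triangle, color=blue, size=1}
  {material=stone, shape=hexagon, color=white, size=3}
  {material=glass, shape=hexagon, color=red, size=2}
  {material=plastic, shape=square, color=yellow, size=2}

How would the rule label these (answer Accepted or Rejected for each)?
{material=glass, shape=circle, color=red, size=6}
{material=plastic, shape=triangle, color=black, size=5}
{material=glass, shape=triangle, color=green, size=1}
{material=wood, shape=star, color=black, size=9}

Accepted, Accepted, Rejected, Accepted

'Accepted' ⟺ size ≥ 5.
{material=glass, shape=circle, color=red, size=6}: size = 6, has this property → Accepted.
{material=plastic, shape=triangle, color=black, size=5}: size = 5, has this property → Accepted.
{material=glass, shape=triangle, color=green, size=1}: size = 1, fails the rule → Rejected.
{material=wood, shape=star, color=black, size=9}: size = 9, has this property → Accepted.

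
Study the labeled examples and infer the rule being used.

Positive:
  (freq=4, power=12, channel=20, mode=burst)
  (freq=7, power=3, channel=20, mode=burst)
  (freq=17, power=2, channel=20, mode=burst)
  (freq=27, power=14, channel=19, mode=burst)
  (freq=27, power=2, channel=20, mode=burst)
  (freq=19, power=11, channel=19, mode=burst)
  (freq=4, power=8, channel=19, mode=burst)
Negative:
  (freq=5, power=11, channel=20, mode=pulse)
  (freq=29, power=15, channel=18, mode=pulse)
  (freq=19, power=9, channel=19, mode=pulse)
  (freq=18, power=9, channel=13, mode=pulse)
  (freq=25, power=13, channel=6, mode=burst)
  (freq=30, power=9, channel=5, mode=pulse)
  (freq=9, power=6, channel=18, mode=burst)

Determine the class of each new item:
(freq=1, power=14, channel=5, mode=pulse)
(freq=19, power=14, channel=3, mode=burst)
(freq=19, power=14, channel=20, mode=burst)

Negative, Negative, Positive

The common property of the 'Positive' items is: mode is burst AND channel ≥ 19. No 'Negative' item has it.
(freq=1, power=14, channel=5, mode=pulse): mode is pulse, channel = 5 — does not satisfy this, so Negative.
(freq=19, power=14, channel=3, mode=burst): mode is burst, channel = 3 — does not satisfy this, so Negative.
(freq=19, power=14, channel=20, mode=burst): mode is burst, channel = 20 — matches, so Positive.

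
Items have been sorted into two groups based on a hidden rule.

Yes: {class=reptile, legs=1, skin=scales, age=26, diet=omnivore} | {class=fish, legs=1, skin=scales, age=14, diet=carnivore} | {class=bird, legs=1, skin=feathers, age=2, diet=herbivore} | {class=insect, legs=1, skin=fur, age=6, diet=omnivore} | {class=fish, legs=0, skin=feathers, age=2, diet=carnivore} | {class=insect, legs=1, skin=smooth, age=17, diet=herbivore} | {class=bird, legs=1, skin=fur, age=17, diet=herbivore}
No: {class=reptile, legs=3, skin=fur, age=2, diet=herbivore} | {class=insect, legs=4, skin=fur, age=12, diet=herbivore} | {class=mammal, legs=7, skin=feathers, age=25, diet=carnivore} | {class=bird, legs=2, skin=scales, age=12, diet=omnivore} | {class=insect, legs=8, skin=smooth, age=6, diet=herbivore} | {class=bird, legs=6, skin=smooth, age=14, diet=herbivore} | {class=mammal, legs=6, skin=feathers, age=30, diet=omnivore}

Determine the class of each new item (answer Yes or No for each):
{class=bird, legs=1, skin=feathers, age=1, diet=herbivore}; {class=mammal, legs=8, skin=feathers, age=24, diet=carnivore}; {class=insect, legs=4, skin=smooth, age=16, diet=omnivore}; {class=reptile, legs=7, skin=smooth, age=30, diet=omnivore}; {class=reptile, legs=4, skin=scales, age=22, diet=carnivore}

All 'Yes' examples share one property — legs ≤ 1 — and every 'No' example lacks it.
{class=bird, legs=1, skin=feathers, age=1, diet=herbivore}: legs = 1 — has this property, so Yes.
{class=mammal, legs=8, skin=feathers, age=24, diet=carnivore}: legs = 8 — fails this test, so No.
{class=insect, legs=4, skin=smooth, age=16, diet=omnivore}: legs = 4 — fails this test, so No.
{class=reptile, legs=7, skin=smooth, age=30, diet=omnivore}: legs = 7 — fails this test, so No.
{class=reptile, legs=4, skin=scales, age=22, diet=carnivore}: legs = 4 — fails this test, so No.

Yes, No, No, No, No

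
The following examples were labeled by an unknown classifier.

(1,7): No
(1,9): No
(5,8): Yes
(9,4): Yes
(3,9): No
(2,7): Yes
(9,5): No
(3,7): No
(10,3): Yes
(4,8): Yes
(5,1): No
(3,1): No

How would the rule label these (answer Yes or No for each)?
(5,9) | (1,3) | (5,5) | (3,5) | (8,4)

The pattern is that an item is 'Yes' exactly when: product is even.
No: (5,9), since 5·9 = 45.
No: (1,3), since 1·3 = 3.
No: (5,5), since 5·5 = 25.
No: (3,5), since 3·5 = 15.
Yes: (8,4), since 8·4 = 32.

No, No, No, No, Yes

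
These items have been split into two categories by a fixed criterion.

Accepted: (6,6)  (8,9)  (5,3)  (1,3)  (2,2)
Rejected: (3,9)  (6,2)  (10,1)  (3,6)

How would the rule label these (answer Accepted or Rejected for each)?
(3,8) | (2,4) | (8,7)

Rejected, Accepted, Accepted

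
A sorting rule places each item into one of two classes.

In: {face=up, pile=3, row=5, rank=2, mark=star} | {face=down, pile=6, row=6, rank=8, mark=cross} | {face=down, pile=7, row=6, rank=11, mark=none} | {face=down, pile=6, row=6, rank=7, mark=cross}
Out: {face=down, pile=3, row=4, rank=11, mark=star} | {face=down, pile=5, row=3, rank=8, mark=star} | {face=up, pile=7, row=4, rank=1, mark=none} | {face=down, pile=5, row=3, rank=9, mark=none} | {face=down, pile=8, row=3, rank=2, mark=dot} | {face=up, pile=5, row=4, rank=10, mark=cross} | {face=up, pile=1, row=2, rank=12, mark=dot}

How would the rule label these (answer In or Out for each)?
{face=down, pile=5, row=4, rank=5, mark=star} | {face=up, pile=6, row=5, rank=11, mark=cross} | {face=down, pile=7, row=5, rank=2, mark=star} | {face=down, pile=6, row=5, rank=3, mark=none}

Out, In, In, In

A rule that fits every label: row ≥ 5 — true of each 'In' example, false of each 'Out' one.
{face=down, pile=5, row=4, rank=5, mark=star} — row = 4, hence Out.
{face=up, pile=6, row=5, rank=11, mark=cross} — row = 5, hence In.
{face=down, pile=7, row=5, rank=2, mark=star} — row = 5, hence In.
{face=down, pile=6, row=5, rank=3, mark=none} — row = 5, hence In.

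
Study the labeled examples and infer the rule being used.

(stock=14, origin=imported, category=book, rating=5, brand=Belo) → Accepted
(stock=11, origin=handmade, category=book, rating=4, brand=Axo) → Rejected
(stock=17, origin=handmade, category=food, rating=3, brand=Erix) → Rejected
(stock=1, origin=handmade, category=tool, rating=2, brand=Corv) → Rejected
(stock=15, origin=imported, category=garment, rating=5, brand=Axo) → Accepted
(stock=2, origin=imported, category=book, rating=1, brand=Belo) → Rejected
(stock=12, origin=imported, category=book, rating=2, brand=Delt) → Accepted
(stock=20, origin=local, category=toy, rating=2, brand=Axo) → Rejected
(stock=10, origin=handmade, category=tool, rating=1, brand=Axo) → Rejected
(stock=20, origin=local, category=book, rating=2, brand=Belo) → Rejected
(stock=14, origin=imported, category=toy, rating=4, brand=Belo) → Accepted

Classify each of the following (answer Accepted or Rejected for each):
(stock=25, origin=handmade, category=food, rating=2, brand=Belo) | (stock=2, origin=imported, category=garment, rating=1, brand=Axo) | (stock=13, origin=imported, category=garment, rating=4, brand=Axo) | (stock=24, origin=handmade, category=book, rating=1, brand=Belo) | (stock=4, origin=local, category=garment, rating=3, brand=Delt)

Rejected, Rejected, Accepted, Rejected, Rejected

One predicate separates the groups cleanly: origin is imported AND rating ≥ 2.
(stock=25, origin=handmade, category=food, rating=2, brand=Belo): Rejected (origin is handmade, rating = 2). (stock=2, origin=imported, category=garment, rating=1, brand=Axo): Rejected (origin is imported, rating = 1). (stock=13, origin=imported, category=garment, rating=4, brand=Axo): Accepted (origin is imported, rating = 4). (stock=24, origin=handmade, category=book, rating=1, brand=Belo): Rejected (origin is handmade, rating = 1). (stock=4, origin=local, category=garment, rating=3, brand=Delt): Rejected (origin is local, rating = 3).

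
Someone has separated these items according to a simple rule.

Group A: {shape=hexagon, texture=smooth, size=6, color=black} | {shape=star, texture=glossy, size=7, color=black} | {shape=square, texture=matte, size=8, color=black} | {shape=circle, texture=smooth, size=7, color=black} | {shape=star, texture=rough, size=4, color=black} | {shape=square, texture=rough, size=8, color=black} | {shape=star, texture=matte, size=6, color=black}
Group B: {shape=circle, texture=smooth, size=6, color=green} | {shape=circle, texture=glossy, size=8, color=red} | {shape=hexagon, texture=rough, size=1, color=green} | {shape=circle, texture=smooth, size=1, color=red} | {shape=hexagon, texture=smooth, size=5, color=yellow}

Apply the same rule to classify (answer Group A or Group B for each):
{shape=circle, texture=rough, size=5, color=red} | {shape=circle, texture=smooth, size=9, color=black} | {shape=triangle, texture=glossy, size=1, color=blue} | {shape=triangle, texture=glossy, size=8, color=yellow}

Group B, Group A, Group B, Group B

The pattern is that an item is 'Group A' exactly when: color is black.
{shape=circle, texture=rough, size=5, color=red}: Group B (color is red).
{shape=circle, texture=smooth, size=9, color=black}: Group A (color is black).
{shape=triangle, texture=glossy, size=1, color=blue}: Group B (color is blue).
{shape=triangle, texture=glossy, size=8, color=yellow}: Group B (color is yellow).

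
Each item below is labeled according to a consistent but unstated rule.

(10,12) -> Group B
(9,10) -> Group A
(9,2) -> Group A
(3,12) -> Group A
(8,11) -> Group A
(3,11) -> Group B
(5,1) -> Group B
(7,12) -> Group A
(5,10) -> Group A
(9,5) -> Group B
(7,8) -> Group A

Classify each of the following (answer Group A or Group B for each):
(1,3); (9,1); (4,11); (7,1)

Group B, Group B, Group A, Group B

Checking candidate rules against both groups, what survives is: sum is odd.
Group B: (1,3), since 1+3 = 4.
Group B: (9,1), since 9+1 = 10.
Group A: (4,11), since 4+11 = 15.
Group B: (7,1), since 7+1 = 8.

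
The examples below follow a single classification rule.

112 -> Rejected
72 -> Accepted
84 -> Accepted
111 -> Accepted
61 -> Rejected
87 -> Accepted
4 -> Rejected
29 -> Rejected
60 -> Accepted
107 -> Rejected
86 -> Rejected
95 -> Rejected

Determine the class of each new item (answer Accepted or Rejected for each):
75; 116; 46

The classifier is using: multiple of 3.
Accepted: 75, since 75 = 3·25.
Rejected: 116, since 116 = 3·38 + 2.
Rejected: 46, since 46 = 3·15 + 1.

Accepted, Rejected, Rejected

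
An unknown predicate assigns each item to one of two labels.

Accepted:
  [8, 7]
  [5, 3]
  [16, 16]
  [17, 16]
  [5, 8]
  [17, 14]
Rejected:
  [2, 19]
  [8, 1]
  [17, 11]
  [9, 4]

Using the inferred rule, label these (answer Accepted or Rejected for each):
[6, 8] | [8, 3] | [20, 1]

Accepted, Rejected, Rejected

The pattern is that an item is 'Accepted' exactly when: |first − second| ≤ 3.
[6, 8] → |6−8| = 2 → Accepted. [8, 3] → |8−3| = 5 → Rejected. [20, 1] → |20−1| = 19 → Rejected.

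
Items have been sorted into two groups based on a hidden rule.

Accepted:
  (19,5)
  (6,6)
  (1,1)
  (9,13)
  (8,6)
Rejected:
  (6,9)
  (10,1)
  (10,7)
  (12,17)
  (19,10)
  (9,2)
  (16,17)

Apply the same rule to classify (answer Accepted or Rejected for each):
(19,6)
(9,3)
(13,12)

Rejected, Accepted, Rejected

The pattern is that an item is 'Accepted' exactly when: sum is even.
(19,6): 19+6 = 25 — lacks this property, so Rejected.
(9,3): 9+3 = 12 — fits, so Accepted.
(13,12): 13+12 = 25 — lacks this property, so Rejected.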